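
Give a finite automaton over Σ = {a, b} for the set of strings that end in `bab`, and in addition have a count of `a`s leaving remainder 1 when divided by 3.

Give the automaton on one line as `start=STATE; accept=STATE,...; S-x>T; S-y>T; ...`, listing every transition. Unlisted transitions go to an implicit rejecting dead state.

Run two small machines in parallel and take their product. The first has 4 states tracking how much of the suffix `bab` has currently been matched; the second has 3 states tracking the count of `a`s modulo 3. A product state is a pair (one from each), accepting exactly when both do. Minimizing collapses redundant product states.
A 6-state machine:
        a   b  
>  s0   s1  s2 
   s1   s3  s1 
   s2   s4  s2 
   s3   s0  s3 
   s4   s3  s5 
 * s5   s3  s1 
(> = start, * = accepting)

start=s0; accept=s5; s0-a>s1; s0-b>s2; s1-a>s3; s1-b>s1; s2-a>s4; s2-b>s2; s3-a>s0; s3-b>s3; s4-a>s3; s4-b>s5; s5-a>s3; s5-b>s1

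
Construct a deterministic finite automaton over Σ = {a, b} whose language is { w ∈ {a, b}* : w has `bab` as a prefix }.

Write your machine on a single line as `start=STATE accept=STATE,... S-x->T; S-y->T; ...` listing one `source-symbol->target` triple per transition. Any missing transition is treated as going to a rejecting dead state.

start=s0; accept=s3; s0-a->s4; s0-b->s1; s1-a->s2; s1-b->s4; s2-a->s4; s2-b->s3; s3-a->s3; s3-b->s3; s4-a->s4; s4-b->s4

Walk along `bab` while the input agrees: from s0 take `b` to s1, and so on. Any deviation drops to the rejecting sink s4. Once s3 is reached the prefix is confirmed and every continuation is accepted.
        a   b  
>  s0   s4  s1 
   s1   s2  s4 
   s2   s4  s3 
 * s3   s3  s3 
   s4   s4  s4 
(> = start, * = accepting)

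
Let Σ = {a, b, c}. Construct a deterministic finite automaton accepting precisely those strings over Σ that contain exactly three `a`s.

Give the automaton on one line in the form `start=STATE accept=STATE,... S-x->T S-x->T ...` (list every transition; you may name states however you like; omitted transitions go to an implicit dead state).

start=q0 accept=q3 q0-a->q1 q0-b->q0 q0-c->q0 q1-a->q2 q1-b->q1 q1-c->q1 q2-a->q3 q2-b->q2 q2-c->q2 q3-a->q4 q3-b->q3 q3-c->q3 q4-a->q4 q4-b->q4 q4-c->q4

Only the number of `a`s matters, and only up to 4. Make a chain q0 → q1 → q2 → q3 → q4 advanced by each `a` (with q4 absorbing); every other symbol self-loops. The accepting set is {q3}.
A 5-state machine:
        a   b   c  
>  q0   q1  q0  q0 
   q1   q2  q1  q1 
   q2   q3  q2  q2 
 * q3   q4  q3  q3 
   q4   q4  q4  q4 
(> = start, * = accepting)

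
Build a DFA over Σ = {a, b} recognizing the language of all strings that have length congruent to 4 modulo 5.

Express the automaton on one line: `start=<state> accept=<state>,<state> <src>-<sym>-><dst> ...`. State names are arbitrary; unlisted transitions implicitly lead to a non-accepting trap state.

Only the length mod 5 matters, so use a 5-cycle: from any state, every input symbol moves to the next state, wrapping s4 back to s0. Mark s4 accepting.
With 5 states:
        a   b  
>  s0   s1  s1 
   s1   s2  s2 
   s2   s3  s3 
   s3   s4  s4 
 * s4   s0  s0 
(> = start, * = accepting)

start=s0 accept=s4 s0-a->s1 s0-b->s1 s1-a->s2 s1-b->s2 s2-a->s3 s2-b->s3 s3-a->s4 s3-b->s4 s4-a->s0 s4-b->s0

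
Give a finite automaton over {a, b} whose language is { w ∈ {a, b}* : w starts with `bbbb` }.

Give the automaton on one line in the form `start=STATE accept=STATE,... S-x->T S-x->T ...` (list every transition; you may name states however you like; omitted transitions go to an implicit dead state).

Walk along `bbbb` while the input agrees: from S0 take `b` to S1, and so on. Any deviation drops to the rejecting sink S5. Once S4 is reached the prefix is confirmed and every continuation is accepted.
        a   b  
>  S0   S5  S1 
   S1   S5  S2 
   S2   S5  S3 
   S3   S5  S4 
 * S4   S4  S4 
   S5   S5  S5 
(> = start, * = accepting)

start=S0 accept=S4 S0-a->S5 S0-b->S1 S1-a->S5 S1-b->S2 S2-a->S5 S2-b->S3 S3-a->S5 S3-b->S4 S4-a->S4 S4-b->S4 S5-a->S5 S5-b->S5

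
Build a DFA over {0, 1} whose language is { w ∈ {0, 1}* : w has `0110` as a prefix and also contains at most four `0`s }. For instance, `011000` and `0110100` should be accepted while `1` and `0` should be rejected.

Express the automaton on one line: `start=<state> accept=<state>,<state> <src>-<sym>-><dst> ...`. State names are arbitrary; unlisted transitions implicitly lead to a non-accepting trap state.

Handle the two conditions separately and then intersect. One (6 states) tracks whether the input so far still matches the prefix `0110`; the other (6 states) tracks the count of `0`s, saturating at 5. Each combined state is a pair, one component from each; accept when both components accept.
          0    1  
>  S0     S1   S2 
   S1     S3   S4 
   S2     S5   S2 
   S3     S6   S3 
   S4     S3   S7 
   S5     S3   S5 
   S6     S8   S6 
   S7     S9   S5 
   S8    S10   S8 
 * S9    S11   S9 
   S10   S10  S10 
 * S11   S12  S11 
 * S12   S13  S12 
   S13   S13  S13 
(> = start, * = accepting)

start=S0 accept=S9,S11,S12 S0-0->S1 S0-1->S2 S1-0->S3 S1-1->S4 S2-0->S5 S2-1->S2 S3-0->S6 S3-1->S3 S4-0->S3 S4-1->S7 S5-0->S3 S5-1->S5 S6-0->S8 S6-1->S6 S7-0->S9 S7-1->S5 S8-0->S10 S8-1->S8 S9-0->S11 S9-1->S9 S10-0->S10 S10-1->S10 S11-0->S12 S11-1->S11 S12-0->S13 S12-1->S12 S13-0->S13 S13-1->S13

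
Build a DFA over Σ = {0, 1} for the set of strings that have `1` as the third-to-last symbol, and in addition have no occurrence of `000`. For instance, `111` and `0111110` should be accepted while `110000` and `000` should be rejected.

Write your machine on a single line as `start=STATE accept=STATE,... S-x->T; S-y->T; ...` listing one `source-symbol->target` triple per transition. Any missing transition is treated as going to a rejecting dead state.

start=A; accept=H,I,J,K; A-0->B; A-1->C; B-0->D; B-1->C; C-0->E; C-1->F; D-0->G; D-1->C; E-0->H; E-1->I; F-0->J; F-1->K; G-0->G; G-1->G; H-0->G; H-1->C; I-0->E; I-1->F; J-0->H; J-1->I; K-0->J; K-1->K

Run two small machines in parallel and take their product. One (15 states) tracks the last 3 symbols read; the other (4 states) tracks partial matches of the forbidden pattern `000`. Each combined state is a pair, one component from each; accept when both components accept. Equivalent product states are then merged.
11 states suffice.
       0  1 
>  A   B  C 
   B   D  C 
   C   E  F 
   D   G  C 
   E   H  I 
   F   J  K 
   G   G  G 
 * H   G  C 
 * I   E  F 
 * J   H  I 
 * K   J  K 
(> = start, * = accepting)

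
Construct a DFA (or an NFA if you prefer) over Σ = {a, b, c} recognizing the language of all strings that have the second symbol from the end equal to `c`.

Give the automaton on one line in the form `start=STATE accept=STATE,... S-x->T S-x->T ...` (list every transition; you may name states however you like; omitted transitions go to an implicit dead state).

start=s0 accept=s10,s11,s12 s0-a->s1 s0-b->s2 s0-c->s3 s1-a->s4 s1-b->s5 s1-c->s6 s2-a->s7 s2-b->s8 s2-c->s9 s3-a->s10 s3-b->s11 s3-c->s12 s4-a->s4 s4-b->s5 s4-c->s6 s5-a->s7 s5-b->s8 s5-c->s9 s6-a->s10 s6-b->s11 s6-c->s12 s7-a->s4 s7-b->s5 s7-c->s6 s8-a->s7 s8-b->s8 s8-c->s9 s9-a->s10 s9-b->s11 s9-c->s12 s10-a->s4 s10-b->s5 s10-c->s6 s11-a->s7 s11-b->s8 s11-c->s9 s12-a->s10 s12-b->s11 s12-c->s12

Because acceptance depends on a position counted from the end, the machine has to buffer the most recent 2 symbols. Make each state the string of the last up-to-2 symbols read; on input `x` shift the window left and append `x`. Accept when the buffered window has length 2 and begins with `c`.
A 13-state machine:
          a    b    c  
>  s0     s1   s2   s3 
   s1     s4   s5   s6 
   s2     s7   s8   s9 
   s3    s10  s11  s12 
   s4     s4   s5   s6 
   s5     s7   s8   s9 
   s6    s10  s11  s12 
   s7     s4   s5   s6 
   s8     s7   s8   s9 
   s9    s10  s11  s12 
 * s10    s4   s5   s6 
 * s11    s7   s8   s9 
 * s12   s10  s11  s12 
(> = start, * = accepting)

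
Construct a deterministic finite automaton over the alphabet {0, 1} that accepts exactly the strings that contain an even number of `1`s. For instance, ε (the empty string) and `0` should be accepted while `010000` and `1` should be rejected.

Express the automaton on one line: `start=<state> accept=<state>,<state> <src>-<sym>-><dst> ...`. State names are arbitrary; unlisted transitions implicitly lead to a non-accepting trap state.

start=q0 accept=q0 q0-0->q0 q0-1->q1 q1-0->q1 q1-1->q0

Keep the running count of `1`s modulo 2: each `1` advances along the cycle q0 → q1 → q0 while other symbols loop. Accept at q0.
        0   1  
>* q0   q0  q1 
   q1   q1  q0 
(> = start, * = accepting)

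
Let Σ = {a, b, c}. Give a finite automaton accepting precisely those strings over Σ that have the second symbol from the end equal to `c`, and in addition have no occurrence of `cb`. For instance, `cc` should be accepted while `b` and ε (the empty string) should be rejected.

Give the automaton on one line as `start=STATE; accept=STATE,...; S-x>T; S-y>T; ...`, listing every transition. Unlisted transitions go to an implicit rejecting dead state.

Build one automaton per condition and run them in lockstep. One (13 states) tracks the last 2 symbols read; the other (3 states) tracks partial matches of the forbidden pattern `cb`. Each combined state is a pair, one component from each; accept when both components accept.
21 states suffice.
          a    b    c  
>  q0     q1   q2   q3 
   q1     q4   q5   q6 
   q2     q7   q8   q9 
   q3    q10  q11  q12 
   q4     q4   q5   q6 
   q5     q7   q8   q9 
   q6    q10  q11  q12 
   q7     q4   q5   q6 
   q8     q7   q8   q9 
   q9    q10  q11  q12 
 * q10    q4   q5   q6 
   q11   q13  q14  q15 
 * q12   q10  q11  q12 
   q13   q16  q17  q18 
   q14   q13  q14  q15 
   q15   q19  q11  q20 
   q16   q16  q17  q18 
   q17   q13  q14  q15 
   q18   q19  q11  q20 
   q19   q16  q17  q18 
   q20   q19  q11  q20 
(> = start, * = accepting)

start=q0; accept=q10,q12; q0-a>q1; q0-b>q2; q0-c>q3; q1-a>q4; q1-b>q5; q1-c>q6; q2-a>q7; q2-b>q8; q2-c>q9; q3-a>q10; q3-b>q11; q3-c>q12; q4-a>q4; q4-b>q5; q4-c>q6; q5-a>q7; q5-b>q8; q5-c>q9; q6-a>q10; q6-b>q11; q6-c>q12; q7-a>q4; q7-b>q5; q7-c>q6; q8-a>q7; q8-b>q8; q8-c>q9; q9-a>q10; q9-b>q11; q9-c>q12; q10-a>q4; q10-b>q5; q10-c>q6; q11-a>q13; q11-b>q14; q11-c>q15; q12-a>q10; q12-b>q11; q12-c>q12; q13-a>q16; q13-b>q17; q13-c>q18; q14-a>q13; q14-b>q14; q14-c>q15; q15-a>q19; q15-b>q11; q15-c>q20; q16-a>q16; q16-b>q17; q16-c>q18; q17-a>q13; q17-b>q14; q17-c>q15; q18-a>q19; q18-b>q11; q18-c>q20; q19-a>q16; q19-b>q17; q19-c>q18; q20-a>q19; q20-b>q11; q20-c>q20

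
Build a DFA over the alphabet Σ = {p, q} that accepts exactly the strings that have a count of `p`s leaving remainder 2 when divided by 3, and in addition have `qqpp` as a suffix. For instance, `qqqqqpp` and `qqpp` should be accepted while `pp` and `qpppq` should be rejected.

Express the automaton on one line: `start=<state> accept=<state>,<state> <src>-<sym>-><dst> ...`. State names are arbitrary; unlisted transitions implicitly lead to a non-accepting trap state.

Handle the two conditions separately and then intersect. One (3 states) tracks the count of `p`s modulo 3; the other (5 states) tracks how much of the suffix `qqpp` has currently been matched. Each combined state is a pair, one component from each; accept when both components accept.
A 15-state machine:
       p  q 
>  A   B  C 
   B   D  E 
   C   B  F 
   D   A  G 
   E   D  H 
   F   I  F 
   G   A  J 
   H   K  H 
   I   L  E 
   J   M  J 
   K   N  G 
 * L   A  G 
   M   O  C 
   N   B  C 
   O   D  E 
(> = start, * = accepting)

start=A accept=L A-p->B A-q->C B-p->D B-q->E C-p->B C-q->F D-p->A D-q->G E-p->D E-q->H F-p->I F-q->F G-p->A G-q->J H-p->K H-q->H I-p->L I-q->E J-p->M J-q->J K-p->N K-q->G L-p->A L-q->G M-p->O M-q->C N-p->B N-q->C O-p->D O-q->E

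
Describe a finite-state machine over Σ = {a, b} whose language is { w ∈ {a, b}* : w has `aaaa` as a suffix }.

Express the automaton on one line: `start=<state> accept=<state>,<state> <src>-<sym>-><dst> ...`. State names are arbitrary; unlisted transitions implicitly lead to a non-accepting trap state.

Let each state record the length of the longest suffix of the input read so far that is also a prefix of `aaaa`. s1 means the last symbol is `a`; s2 means the last 2 symbols are `aa`; s3 means the last 3 symbols are `aaa`; s4 means the last 4 symbols are `aaaa`. Accept only at s4, where the string currently ends in `aaaa`.
        a   b  
>  s0   s1  s0 
   s1   s2  s0 
   s2   s3  s0 
   s3   s4  s0 
 * s4   s4  s0 
(> = start, * = accepting)

start=s0 accept=s4 s0-a->s1 s0-b->s0 s1-a->s2 s1-b->s0 s2-a->s3 s2-b->s0 s3-a->s4 s3-b->s0 s4-a->s4 s4-b->s0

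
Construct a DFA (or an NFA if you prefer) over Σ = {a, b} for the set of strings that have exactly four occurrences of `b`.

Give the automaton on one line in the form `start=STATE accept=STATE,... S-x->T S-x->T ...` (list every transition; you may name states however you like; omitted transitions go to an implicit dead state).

Only the number of `b`s matters, and only up to 5. Make a chain s0 → s1 → s2 → s3 → s4 → s5 advanced by each `b` (with s5 absorbing); every other symbol self-loops. The accepting set is {s4}.
6 states suffice.
        a   b  
>  s0   s0  s1 
   s1   s1  s2 
   s2   s2  s3 
   s3   s3  s4 
 * s4   s4  s5 
   s5   s5  s5 
(> = start, * = accepting)

start=s0 accept=s4 s0-a->s0 s0-b->s1 s1-a->s1 s1-b->s2 s2-a->s2 s2-b->s3 s3-a->s3 s3-b->s4 s4-a->s4 s4-b->s5 s5-a->s5 s5-b->s5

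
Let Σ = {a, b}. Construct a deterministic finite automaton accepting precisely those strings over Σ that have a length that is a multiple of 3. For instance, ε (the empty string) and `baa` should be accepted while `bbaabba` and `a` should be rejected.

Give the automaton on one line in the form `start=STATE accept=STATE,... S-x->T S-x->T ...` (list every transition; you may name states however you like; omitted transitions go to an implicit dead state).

Count input length modulo 3: every symbol advances one step around the cycle S0 → S1 → S2 → S0. Accept at S0.
        a   b  
>* S0   S1  S1 
   S1   S2  S2 
   S2   S0  S0 
(> = start, * = accepting)

start=S0 accept=S0 S0-a->S1 S0-b->S1 S1-a->S2 S1-b->S2 S2-a->S0 S2-b->S0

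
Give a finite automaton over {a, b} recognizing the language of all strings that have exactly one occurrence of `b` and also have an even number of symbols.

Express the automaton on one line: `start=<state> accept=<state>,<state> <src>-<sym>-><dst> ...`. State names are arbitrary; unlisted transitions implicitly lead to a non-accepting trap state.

start=q0 accept=q3 q0-a->q1 q0-b->q2 q1-a->q0 q1-b->q3 q2-a->q3 q2-b->q4 q3-a->q2 q3-b->q4 q4-a->q4 q4-b->q4

Build one automaton per condition and run them in lockstep. The first has 3 states tracking the count of `b`s, saturating at 2; the second has 2 states tracking the input length modulo 2. A product state is a pair (one from each), accepting exactly when both do. Minimizing collapses redundant product states.
5 states suffice.
        a   b  
>  q0   q1  q2 
   q1   q0  q3 
   q2   q3  q4 
 * q3   q2  q4 
   q4   q4  q4 
(> = start, * = accepting)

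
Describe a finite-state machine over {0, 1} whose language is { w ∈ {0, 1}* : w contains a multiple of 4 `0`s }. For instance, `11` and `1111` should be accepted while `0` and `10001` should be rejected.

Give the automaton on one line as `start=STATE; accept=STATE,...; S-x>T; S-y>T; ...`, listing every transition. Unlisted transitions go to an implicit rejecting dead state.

start=q0; accept=q0; q0-0>q1; q0-1>q0; q1-0>q2; q1-1>q1; q2-0>q3; q2-1>q2; q3-0>q0; q3-1>q3

Keep the running count of `0`s modulo 4: each `0` advances along the cycle q0 → q1 → q2 → q3 → q0 while other symbols loop. Accept at q0.
        0   1  
>* q0   q1  q0 
   q1   q2  q1 
   q2   q3  q2 
   q3   q0  q3 
(> = start, * = accepting)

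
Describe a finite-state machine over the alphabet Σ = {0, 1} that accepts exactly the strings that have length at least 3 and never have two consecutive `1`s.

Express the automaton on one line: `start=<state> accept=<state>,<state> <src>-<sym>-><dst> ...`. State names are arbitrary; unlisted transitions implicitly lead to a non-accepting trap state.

start=q0 accept=q6,q7 q0-0->q1 q0-1->q2 q1-0->q3 q1-1->q4 q2-0->q3 q2-1->q5 q3-0->q6 q3-1->q7 q4-0->q6 q4-1->q5 q5-0->q5 q5-1->q5 q6-0->q6 q6-1->q7 q7-0->q6 q7-1->q5

Build one automaton per condition and run them in lockstep. The first has 5 states tracking the input length, saturating at 4; the second has 3 states tracking partial matches of the forbidden pattern `11`. A product state is a pair (one from each), accepting exactly when both do. Minimizing collapses redundant product states.
An 8-state machine:
        0   1  
>  q0   q1  q2 
   q1   q3  q4 
   q2   q3  q5 
   q3   q6  q7 
   q4   q6  q5 
   q5   q5  q5 
 * q6   q6  q7 
 * q7   q6  q5 
(> = start, * = accepting)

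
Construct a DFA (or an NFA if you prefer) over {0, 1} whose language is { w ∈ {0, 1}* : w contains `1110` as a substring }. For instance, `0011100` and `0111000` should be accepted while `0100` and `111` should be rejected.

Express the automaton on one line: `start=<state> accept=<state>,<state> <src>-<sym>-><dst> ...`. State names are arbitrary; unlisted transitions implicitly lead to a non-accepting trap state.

start=A accept=E A-0->A A-1->B B-0->A B-1->C C-0->A C-1->D D-0->E D-1->D E-0->E E-1->E

Track how much of `1110` has been matched so far: state A is no progress, E is the absorbing accept state reached once `1110` has occurred. Intermediate states record partial matches; on a mismatch, fall back to the longest reusable overlap.
A 5-state machine:
       0  1 
>  A   A  B 
   B   A  C 
   C   A  D 
   D   E  D 
 * E   E  E 
(> = start, * = accepting)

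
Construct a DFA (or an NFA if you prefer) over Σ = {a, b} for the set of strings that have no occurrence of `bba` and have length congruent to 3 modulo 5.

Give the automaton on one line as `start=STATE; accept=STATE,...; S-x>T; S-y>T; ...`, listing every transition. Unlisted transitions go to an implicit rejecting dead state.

Run two small machines in parallel and take their product. The first has 4 states tracking partial matches of the forbidden pattern `bba`; the second has 5 states tracking the input length modulo 5. A product state is a pair (one from each), accepting exactly when both do. After merging equivalent states the machine shrinks.
A 16-state machine:
          a    b  
>  s0     s1   s2 
   s1     s3   s4 
   s2     s3   s5 
   s3     s6   s7 
   s4     s6   s8 
   s5     s9   s8 
 * s6    s10  s11 
 * s7    s10  s12 
 * s8     s9  s12 
   s9     s9   s9 
   s10    s0  s13 
   s11    s0  s14 
   s12    s9  s14 
   s13    s1  s15 
   s14    s9  s15 
   s15    s9   s5 
(> = start, * = accepting)

start=s0; accept=s6,s7,s8; s0-a>s1; s0-b>s2; s1-a>s3; s1-b>s4; s2-a>s3; s2-b>s5; s3-a>s6; s3-b>s7; s4-a>s6; s4-b>s8; s5-a>s9; s5-b>s8; s6-a>s10; s6-b>s11; s7-a>s10; s7-b>s12; s8-a>s9; s8-b>s12; s9-a>s9; s9-b>s9; s10-a>s0; s10-b>s13; s11-a>s0; s11-b>s14; s12-a>s9; s12-b>s14; s13-a>s1; s13-b>s15; s14-a>s9; s14-b>s15; s15-a>s9; s15-b>s5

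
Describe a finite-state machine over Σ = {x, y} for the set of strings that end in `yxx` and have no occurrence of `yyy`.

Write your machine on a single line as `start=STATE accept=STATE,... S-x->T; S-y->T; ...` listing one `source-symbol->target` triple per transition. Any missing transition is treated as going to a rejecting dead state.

Run two small machines in parallel and take their product. The first has 4 states tracking how much of the suffix `yxx` has currently been matched; the second has 4 states tracking partial matches of the forbidden pattern `yyy`. A product state is a pair (one from each), accepting exactly when both do. Equivalent product states are then merged.
With 6 states:
       x  y 
>  A   A  B 
   B   C  D 
   C   E  B 
   D   C  F 
 * E   A  B 
   F   F  F 
(> = start, * = accepting)

start=A; accept=E; A-x->A; A-y->B; B-x->C; B-y->D; C-x->E; C-y->B; D-x->C; D-y->F; E-x->A; E-y->B; F-x->F; F-y->F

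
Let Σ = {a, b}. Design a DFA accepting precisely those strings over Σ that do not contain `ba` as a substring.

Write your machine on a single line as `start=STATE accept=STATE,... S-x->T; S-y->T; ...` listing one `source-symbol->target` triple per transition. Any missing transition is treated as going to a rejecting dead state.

This is the complement of 'contains `ba`'. Use the same substring-matching states — s0 through s2 holding how much of `ba` has just been matched — but flip the accepting set: everything except the trap s2 accepts.
3 states suffice.
        a   b  
>* s0   s0  s1 
 * s1   s2  s1 
   s2   s2  s2 
(> = start, * = accepting)

start=s0; accept=s0,s1; s0-a->s0; s0-b->s1; s1-a->s2; s1-b->s1; s2-a->s2; s2-b->s2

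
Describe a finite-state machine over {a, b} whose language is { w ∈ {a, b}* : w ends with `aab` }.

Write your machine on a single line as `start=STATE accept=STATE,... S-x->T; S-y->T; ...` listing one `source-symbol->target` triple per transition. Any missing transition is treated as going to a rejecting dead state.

start=S0; accept=S3; S0-a->S1; S0-b->S0; S1-a->S2; S1-b->S0; S2-a->S2; S2-b->S3; S3-a->S1; S3-b->S0

Remember how much of `aab` the current input suffix matches. State S0 means no match yet; S1 means the last symbol is `a`; S2 means the last 2 symbols are `aa`; S3 means the last 3 symbols are `aab`. Only S3 accepts. On a mismatch, fall back to the longest proper suffix that is still a prefix of `aab`.
With 4 states:
        a   b  
>  S0   S1  S0 
   S1   S2  S0 
   S2   S2  S3 
 * S3   S1  S0 
(> = start, * = accepting)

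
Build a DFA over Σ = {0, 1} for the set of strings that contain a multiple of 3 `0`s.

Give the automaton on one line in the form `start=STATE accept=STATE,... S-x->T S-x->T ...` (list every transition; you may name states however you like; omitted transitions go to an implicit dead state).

start=S0 accept=S0 S0-0->S1 S0-1->S0 S1-0->S2 S1-1->S1 S2-0->S0 S2-1->S2

Keep the running count of `0`s modulo 3: each `0` advances along the cycle S0 → S1 → S2 → S0 while other symbols loop. Accept at S0.
        0   1  
>* S0   S1  S0 
   S1   S2  S1 
   S2   S0  S2 
(> = start, * = accepting)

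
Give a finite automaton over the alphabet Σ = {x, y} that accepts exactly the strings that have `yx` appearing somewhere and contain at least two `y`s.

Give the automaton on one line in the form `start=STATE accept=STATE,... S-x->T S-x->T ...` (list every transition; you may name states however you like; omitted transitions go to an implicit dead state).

Handle the two conditions separately and then intersect. One (3 states) tracks whether and how much of `yx` has been seen; the other (4 states) tracks the count of `y`s, saturating at 3. Each combined state is a pair, one component from each; accept when both components accept.
A 7-state machine:
        x   y  
>  q0   q0  q1 
   q1   q2  q3 
   q2   q2  q4 
   q3   q4  q5 
 * q4   q4  q6 
   q5   q6  q5 
 * q6   q6  q6 
(> = start, * = accepting)

start=q0 accept=q4,q6 q0-x->q0 q0-y->q1 q1-x->q2 q1-y->q3 q2-x->q2 q2-y->q4 q3-x->q4 q3-y->q5 q4-x->q4 q4-y->q6 q5-x->q6 q5-y->q5 q6-x->q6 q6-y->q6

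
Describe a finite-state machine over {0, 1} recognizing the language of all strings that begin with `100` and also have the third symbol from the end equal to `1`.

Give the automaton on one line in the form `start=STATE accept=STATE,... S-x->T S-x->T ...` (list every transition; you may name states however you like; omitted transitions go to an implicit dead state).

Build one automaton per condition and run them in lockstep. The first has 5 states tracking whether the input so far still matches the prefix `100`; the second has 15 states tracking the last 3 symbols read. A product state is a pair (one from each), accepting exactly when both do. Minimizing collapses redundant product states.
12 states suffice.
          0    1  
>  q0     q1   q2 
   q1     q1   q1 
   q2     q3   q1 
   q3     q4   q1 
 * q4     q5   q6 
   q5     q5   q6 
   q6     q7   q8 
   q7     q4   q9 
   q8    q10  q11 
 * q9     q7   q8 
 * q10    q4   q9 
 * q11   q10  q11 
(> = start, * = accepting)

start=q0 accept=q4,q9,q10,q11 q0-0->q1 q0-1->q2 q1-0->q1 q1-1->q1 q2-0->q3 q2-1->q1 q3-0->q4 q3-1->q1 q4-0->q5 q4-1->q6 q5-0->q5 q5-1->q6 q6-0->q7 q6-1->q8 q7-0->q4 q7-1->q9 q8-0->q10 q8-1->q11 q9-0->q7 q9-1->q8 q10-0->q4 q10-1->q9 q11-0->q10 q11-1->q11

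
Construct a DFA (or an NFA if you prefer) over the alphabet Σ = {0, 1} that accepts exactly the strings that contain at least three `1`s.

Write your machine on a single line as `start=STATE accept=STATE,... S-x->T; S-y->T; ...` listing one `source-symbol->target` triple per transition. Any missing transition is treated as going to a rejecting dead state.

start=S0; accept=S3,S4; S0-0->S0; S0-1->S1; S1-0->S1; S1-1->S2; S2-0->S2; S2-1->S3; S3-0->S3; S3-1->S4; S4-0->S4; S4-1->S4

Count `1`s, saturating at 4: states S0 through S3 mean 0 through 3 `1`s seen; S4 means more than 3. Each `1` increments (capped at S4); other symbols loop. Accept from {S3, S4}.
5 states suffice.
        0   1  
>  S0   S0  S1 
   S1   S1  S2 
   S2   S2  S3 
 * S3   S3  S4 
 * S4   S4  S4 
(> = start, * = accepting)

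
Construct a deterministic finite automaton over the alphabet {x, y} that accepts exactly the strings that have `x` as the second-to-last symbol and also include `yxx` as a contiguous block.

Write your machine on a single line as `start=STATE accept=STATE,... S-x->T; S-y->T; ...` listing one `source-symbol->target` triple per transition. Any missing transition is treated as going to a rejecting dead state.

start=s0; accept=s3,s4; s0-x->s0; s0-y->s1; s1-x->s2; s1-y->s1; s2-x->s3; s2-y->s1; s3-x->s3; s3-y->s4; s4-x->s5; s4-y->s6; s5-x->s3; s5-y->s4; s6-x->s5; s6-y->s6

Handle the two conditions separately and then intersect. One (7 states) tracks the last 2 symbols read; the other (4 states) tracks whether and how much of `yxx` has been seen. Each combined state is a pair, one component from each; accept when both components accept. Minimizing collapses redundant product states.
A 7-state machine:
        x   y  
>  s0   s0  s1 
   s1   s2  s1 
   s2   s3  s1 
 * s3   s3  s4 
 * s4   s5  s6 
   s5   s3  s4 
   s6   s5  s6 
(> = start, * = accepting)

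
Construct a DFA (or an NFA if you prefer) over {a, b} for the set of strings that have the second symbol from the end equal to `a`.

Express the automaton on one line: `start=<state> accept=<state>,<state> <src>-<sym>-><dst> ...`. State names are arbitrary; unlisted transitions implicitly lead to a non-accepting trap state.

A DFA must remember the last 2 symbols (since which symbol is second-to-last isn't known until the input ends). Use one state per possible window of the last ≤2 symbols; accept from those whose window starts with `a`.
With 7 states:
        a   b  
>  s0   s1  s2 
   s1   s3  s4 
   s2   s5  s6 
 * s3   s3  s4 
 * s4   s5  s6 
   s5   s3  s4 
   s6   s5  s6 
(> = start, * = accepting)

start=s0 accept=s3,s4 s0-a->s1 s0-b->s2 s1-a->s3 s1-b->s4 s2-a->s5 s2-b->s6 s3-a->s3 s3-b->s4 s4-a->s5 s4-b->s6 s5-a->s3 s5-b->s4 s6-a->s5 s6-b->s6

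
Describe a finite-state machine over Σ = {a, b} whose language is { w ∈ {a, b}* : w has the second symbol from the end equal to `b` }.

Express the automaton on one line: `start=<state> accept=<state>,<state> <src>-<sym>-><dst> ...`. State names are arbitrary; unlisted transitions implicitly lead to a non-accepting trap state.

start=q0 accept=q5,q6 q0-a->q1 q0-b->q2 q1-a->q3 q1-b->q4 q2-a->q5 q2-b->q6 q3-a->q3 q3-b->q4 q4-a->q5 q4-b->q6 q5-a->q3 q5-b->q4 q6-a->q5 q6-b->q6

Because acceptance depends on a position counted from the end, the machine has to buffer the most recent 2 symbols. Make each state the string of the last up-to-2 symbols read; on input `x` shift the window left and append `x`. Accept when the buffered window has length 2 and begins with `b`.
With 7 states:
        a   b  
>  q0   q1  q2 
   q1   q3  q4 
   q2   q5  q6 
   q3   q3  q4 
   q4   q5  q6 
 * q5   q3  q4 
 * q6   q5  q6 
(> = start, * = accepting)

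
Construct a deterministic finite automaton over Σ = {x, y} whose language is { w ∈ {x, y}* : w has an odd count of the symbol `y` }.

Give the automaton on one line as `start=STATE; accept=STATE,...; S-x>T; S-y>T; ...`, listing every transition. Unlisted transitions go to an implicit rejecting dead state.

Keep the running count of `y`s modulo 2: each `y` advances along the cycle q0 → q1 → q0 while other symbols loop. Accept at q1.
With 2 states:
        x   y  
>  q0   q0  q1 
 * q1   q1  q0 
(> = start, * = accepting)

start=q0; accept=q1; q0-x>q0; q0-y>q1; q1-x>q1; q1-y>q0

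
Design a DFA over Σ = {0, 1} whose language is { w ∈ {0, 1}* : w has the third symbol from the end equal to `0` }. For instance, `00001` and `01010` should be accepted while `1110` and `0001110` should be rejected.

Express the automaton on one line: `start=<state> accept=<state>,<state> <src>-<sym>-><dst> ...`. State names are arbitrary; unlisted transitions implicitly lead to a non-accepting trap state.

A DFA must remember the last 3 symbols (since which symbol is third-to-last isn't known until the input ends). Use one state per possible window of the last ≤3 symbols; accept from those whose window starts with `0`.
          0    1  
>  q0     q1   q2 
   q1     q3   q4 
   q2     q5   q6 
   q3     q7   q8 
   q4     q9  q10 
   q5    q11  q12 
   q6    q13  q14 
 * q7     q7   q8 
 * q8     q9  q10 
 * q9    q11  q12 
 * q10   q13  q14 
   q11    q7   q8 
   q12    q9  q10 
   q13   q11  q12 
   q14   q13  q14 
(> = start, * = accepting)

start=q0 accept=q7,q8,q9,q10 q0-0->q1 q0-1->q2 q1-0->q3 q1-1->q4 q2-0->q5 q2-1->q6 q3-0->q7 q3-1->q8 q4-0->q9 q4-1->q10 q5-0->q11 q5-1->q12 q6-0->q13 q6-1->q14 q7-0->q7 q7-1->q8 q8-0->q9 q8-1->q10 q9-0->q11 q9-1->q12 q10-0->q13 q10-1->q14 q11-0->q7 q11-1->q8 q12-0->q9 q12-1->q10 q13-0->q11 q13-1->q12 q14-0->q13 q14-1->q14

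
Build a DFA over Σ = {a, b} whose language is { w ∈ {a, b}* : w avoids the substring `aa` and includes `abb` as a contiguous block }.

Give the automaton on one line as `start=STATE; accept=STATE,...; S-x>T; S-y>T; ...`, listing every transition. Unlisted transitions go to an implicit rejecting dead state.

Build one automaton per condition and run them in lockstep. One (3 states) tracks partial matches of the forbidden pattern `aa`; the other (4 states) tracks whether and how much of `abb` has been seen. Each combined state is a pair, one component from each; accept when both components accept. Minimizing collapses redundant product states.
A 6-state machine:
        a   b  
>  q0   q1  q0 
   q1   q2  q3 
   q2   q2  q2 
   q3   q1  q4 
 * q4   q5  q4 
 * q5   q2  q4 
(> = start, * = accepting)

start=q0; accept=q4,q5; q0-a>q1; q0-b>q0; q1-a>q2; q1-b>q3; q2-a>q2; q2-b>q2; q3-a>q1; q3-b>q4; q4-a>q5; q4-b>q4; q5-a>q2; q5-b>q4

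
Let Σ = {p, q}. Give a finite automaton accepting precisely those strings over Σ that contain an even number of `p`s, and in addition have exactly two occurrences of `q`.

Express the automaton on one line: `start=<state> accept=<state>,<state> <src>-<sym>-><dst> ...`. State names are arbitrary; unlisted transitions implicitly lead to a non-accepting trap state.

Handle the two conditions separately and then intersect. One (2 states) tracks the count of `p`s modulo 2; the other (4 states) tracks the count of `q`s, saturating at 3. Each combined state is a pair, one component from each; accept when both components accept. After merging equivalent states the machine shrinks.
A 7-state machine:
       p  q 
>  A   B  C 
   B   A  D 
   C   D  E 
   D   C  F 
 * E   F  G 
   F   E  G 
   G   G  G 
(> = start, * = accepting)

start=A accept=E A-p->B A-q->C B-p->A B-q->D C-p->D C-q->E D-p->C D-q->F E-p->F E-q->G F-p->E F-q->G G-p->G G-q->G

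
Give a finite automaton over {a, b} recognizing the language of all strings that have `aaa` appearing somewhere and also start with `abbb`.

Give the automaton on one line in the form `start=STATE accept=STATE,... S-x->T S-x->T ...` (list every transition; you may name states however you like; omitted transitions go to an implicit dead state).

Run two small machines in parallel and take their product. One (4 states) tracks whether and how much of `aaa` has been seen; the other (6 states) tracks whether the input so far still matches the prefix `abbb`. Each combined state is a pair, one component from each; accept when both components accept.
With 12 states:
          a    b  
>  s0     s1   s2 
   s1     s3   s4 
   s2     s5   s2 
   s3     s6   s2 
   s4     s5   s7 
   s5     s3   s2 
   s6     s6   s6 
   s7     s5   s8 
   s8     s9   s8 
   s9    s10   s8 
   s10   s11   s8 
 * s11   s11  s11 
(> = start, * = accepting)

start=s0 accept=s11 s0-a->s1 s0-b->s2 s1-a->s3 s1-b->s4 s2-a->s5 s2-b->s2 s3-a->s6 s3-b->s2 s4-a->s5 s4-b->s7 s5-a->s3 s5-b->s2 s6-a->s6 s6-b->s6 s7-a->s5 s7-b->s8 s8-a->s9 s8-b->s8 s9-a->s10 s9-b->s8 s10-a->s11 s10-b->s8 s11-a->s11 s11-b->s11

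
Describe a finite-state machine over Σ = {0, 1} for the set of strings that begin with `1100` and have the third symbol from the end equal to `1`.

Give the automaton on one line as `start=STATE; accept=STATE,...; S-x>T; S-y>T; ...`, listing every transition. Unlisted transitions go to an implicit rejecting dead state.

start=q0; accept=q5,q10,q11,q12; q0-0>q1; q0-1>q2; q1-0>q1; q1-1>q1; q2-0>q1; q2-1>q3; q3-0>q4; q3-1>q1; q4-0>q5; q4-1>q1; q5-0>q6; q5-1>q7; q6-0>q6; q6-1>q7; q7-0>q8; q7-1>q9; q8-0>q5; q8-1>q10; q9-0>q11; q9-1>q12; q10-0>q8; q10-1>q9; q11-0>q5; q11-1>q10; q12-0>q11; q12-1>q12

Run two small machines in parallel and take their product. One (6 states) tracks whether the input so far still matches the prefix `1100`; the other (15 states) tracks the last 3 symbols read. Each combined state is a pair, one component from each; accept when both components accept. Equivalent product states are then merged.
13 states suffice.
          0    1  
>  q0     q1   q2 
   q1     q1   q1 
   q2     q1   q3 
   q3     q4   q1 
   q4     q5   q1 
 * q5     q6   q7 
   q6     q6   q7 
   q7     q8   q9 
   q8     q5  q10 
   q9    q11  q12 
 * q10    q8   q9 
 * q11    q5  q10 
 * q12   q11  q12 
(> = start, * = accepting)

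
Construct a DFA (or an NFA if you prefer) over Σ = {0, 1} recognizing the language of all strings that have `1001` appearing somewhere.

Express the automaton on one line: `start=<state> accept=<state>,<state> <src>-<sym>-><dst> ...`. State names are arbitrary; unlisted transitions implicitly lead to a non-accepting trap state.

start=q0 accept=q4 q0-0->q0 q0-1->q1 q1-0->q2 q1-1->q1 q2-0->q3 q2-1->q1 q3-0->q0 q3-1->q4 q4-0->q4 q4-1->q4

States q0..q3 record the length of the longest prefix of `1001` that matches the current input suffix. Reaching q4 means `1001` has been seen, and we stay there forever. Accept from q4.
With 5 states:
        0   1  
>  q0   q0  q1 
   q1   q2  q1 
   q2   q3  q1 
   q3   q0  q4 
 * q4   q4  q4 
(> = start, * = accepting)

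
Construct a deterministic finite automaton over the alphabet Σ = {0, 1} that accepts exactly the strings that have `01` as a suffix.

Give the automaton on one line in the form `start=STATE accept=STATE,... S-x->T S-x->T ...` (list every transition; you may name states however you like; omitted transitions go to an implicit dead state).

Remember how much of `01` the current input suffix matches. State q0 means no match yet; q1 means the last symbol is `0`; q2 means the last 2 symbols are `01`. Only q2 accepts. On a mismatch, fall back to the longest proper suffix that is still a prefix of `01`.
        0   1  
>  q0   q1  q0 
   q1   q1  q2 
 * q2   q1  q0 
(> = start, * = accepting)

start=q0 accept=q2 q0-0->q1 q0-1->q0 q1-0->q1 q1-1->q2 q2-0->q1 q2-1->q0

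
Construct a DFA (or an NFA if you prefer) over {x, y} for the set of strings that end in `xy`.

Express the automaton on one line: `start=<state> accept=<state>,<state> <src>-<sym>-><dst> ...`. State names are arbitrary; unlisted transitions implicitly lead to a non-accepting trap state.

Remember how much of `xy` the current input suffix matches. State s0 means no match yet; s1 means the last symbol is `x`; s2 means the last 2 symbols are `xy`. Only s2 accepts. On a mismatch, fall back to the longest proper suffix that is still a prefix of `xy`.
3 states suffice.
        x   y  
>  s0   s1  s0 
   s1   s1  s2 
 * s2   s1  s0 
(> = start, * = accepting)

start=s0 accept=s2 s0-x->s1 s0-y->s0 s1-x->s1 s1-y->s2 s2-x->s1 s2-y->s0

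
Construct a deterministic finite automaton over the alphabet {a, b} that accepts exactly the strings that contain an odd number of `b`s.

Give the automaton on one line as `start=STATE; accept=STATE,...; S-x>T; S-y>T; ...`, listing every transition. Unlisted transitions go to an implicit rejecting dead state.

The only thing that matters is how many `b`s have appeared, reduced mod 2. Use one state per residue: S0 for 0, …, S1 for 1. Reading `b` moves to the next residue; anything else stays put. S1 is accepting.
With 2 states:
        a   b  
>  S0   S0  S1 
 * S1   S1  S0 
(> = start, * = accepting)

start=S0; accept=S1; S0-a>S0; S0-b>S1; S1-a>S1; S1-b>S0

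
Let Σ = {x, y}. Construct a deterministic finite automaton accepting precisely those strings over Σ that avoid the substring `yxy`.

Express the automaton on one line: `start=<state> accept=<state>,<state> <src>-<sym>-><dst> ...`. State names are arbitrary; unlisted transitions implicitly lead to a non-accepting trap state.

start=s0 accept=s0,s1,s2 s0-x->s0 s0-y->s1 s1-x->s2 s1-y->s1 s2-x->s0 s2-y->s3 s3-x->s3 s3-y->s3

Track partial matches of the forbidden pattern `yxy`. State s3 is a dead state reached once `yxy` has occurred; every other state accepts. s0 means no part of `yxy` is currently matched.
4 states suffice.
        x   y  
>* s0   s0  s1 
 * s1   s2  s1 
 * s2   s0  s3 
   s3   s3  s3 
(> = start, * = accepting)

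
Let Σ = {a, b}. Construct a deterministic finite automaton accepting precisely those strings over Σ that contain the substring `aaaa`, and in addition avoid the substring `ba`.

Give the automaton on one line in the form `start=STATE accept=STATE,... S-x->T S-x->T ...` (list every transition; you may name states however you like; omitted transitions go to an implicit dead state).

Run two small machines in parallel and take their product. One (5 states) tracks whether and how much of `aaaa` has been seen; the other (3 states) tracks partial matches of the forbidden pattern `ba`. Each combined state is a pair, one component from each; accept when both components accept.
With 12 states:
          a    b  
>  q0     q1   q2 
   q1     q3   q2 
   q2     q4   q2 
   q3     q5   q2 
   q4     q6   q7 
   q5     q8   q2 
   q6     q9   q7 
   q7     q4   q7 
 * q8     q8  q10 
   q9    q11   q7 
 * q10   q11  q10 
   q11   q11  q11 
(> = start, * = accepting)

start=q0 accept=q8,q10 q0-a->q1 q0-b->q2 q1-a->q3 q1-b->q2 q2-a->q4 q2-b->q2 q3-a->q5 q3-b->q2 q4-a->q6 q4-b->q7 q5-a->q8 q5-b->q2 q6-a->q9 q6-b->q7 q7-a->q4 q7-b->q7 q8-a->q8 q8-b->q10 q9-a->q11 q9-b->q7 q10-a->q11 q10-b->q10 q11-a->q11 q11-b->q11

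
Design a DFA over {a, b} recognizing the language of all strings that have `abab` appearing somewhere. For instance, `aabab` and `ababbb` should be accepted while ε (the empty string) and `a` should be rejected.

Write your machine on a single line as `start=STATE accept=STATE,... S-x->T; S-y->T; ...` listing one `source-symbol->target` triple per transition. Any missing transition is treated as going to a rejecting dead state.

start=q0; accept=q4; q0-a->q1; q0-b->q0; q1-a->q1; q1-b->q2; q2-a->q3; q2-b->q0; q3-a->q1; q3-b->q4; q4-a->q4; q4-b->q4

Track how much of `abab` has been matched so far: state q0 is no progress, q4 is the absorbing accept state reached once `abab` has occurred. Intermediate states record partial matches; on a mismatch, fall back to the longest reusable overlap.
A 5-state machine:
        a   b  
>  q0   q1  q0 
   q1   q1  q2 
   q2   q3  q0 
   q3   q1  q4 
 * q4   q4  q4 
(> = start, * = accepting)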